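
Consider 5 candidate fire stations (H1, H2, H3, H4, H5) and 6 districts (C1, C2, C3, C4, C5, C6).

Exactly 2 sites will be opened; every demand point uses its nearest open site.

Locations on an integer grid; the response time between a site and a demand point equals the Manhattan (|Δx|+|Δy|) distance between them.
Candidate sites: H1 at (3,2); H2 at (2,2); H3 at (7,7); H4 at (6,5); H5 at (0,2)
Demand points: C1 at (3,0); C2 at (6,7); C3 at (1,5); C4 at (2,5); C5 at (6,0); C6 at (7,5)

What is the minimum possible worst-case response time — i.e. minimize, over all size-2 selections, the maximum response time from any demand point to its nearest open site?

5

Open {H1, H3}.
  Farthest demand point is C3 at response time 5 (to H1); all others are ≤ 5.
With {H1, H4} the worst case is 5.
With {H2, H4} the worst case is 5.
No size-2 selection achieves below 5.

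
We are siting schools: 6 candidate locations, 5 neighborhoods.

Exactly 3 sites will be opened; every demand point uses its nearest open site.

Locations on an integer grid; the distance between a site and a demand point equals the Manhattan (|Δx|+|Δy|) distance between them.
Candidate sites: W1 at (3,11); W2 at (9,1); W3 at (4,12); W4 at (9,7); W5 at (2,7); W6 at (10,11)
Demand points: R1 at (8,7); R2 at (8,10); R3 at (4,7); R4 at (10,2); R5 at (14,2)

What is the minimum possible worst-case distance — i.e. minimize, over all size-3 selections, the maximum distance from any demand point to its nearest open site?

6

Open {W1, W2, W4}.
  Farthest demand point is R5 at distance 6 (to W2); all others are ≤ 6.
With {W1, W2, W5} the worst case is 6.
With {W1, W2, W6} the worst case is 6.
No size-3 selection achieves below 6.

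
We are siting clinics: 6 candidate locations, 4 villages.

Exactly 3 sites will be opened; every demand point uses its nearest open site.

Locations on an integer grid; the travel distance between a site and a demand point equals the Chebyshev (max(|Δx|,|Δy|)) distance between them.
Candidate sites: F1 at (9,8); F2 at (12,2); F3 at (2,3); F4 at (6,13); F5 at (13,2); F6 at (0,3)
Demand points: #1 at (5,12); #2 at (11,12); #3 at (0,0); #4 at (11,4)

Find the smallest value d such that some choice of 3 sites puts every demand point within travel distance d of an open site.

Open {F1, F2, F3}.
  Farthest demand point is #1 at travel distance 4 (to F1); all others are ≤ 4.
With {F1, F2, F6} the worst case is 4.
With {F1, F3, F4} the worst case is 4.
No size-3 selection achieves below 4.

4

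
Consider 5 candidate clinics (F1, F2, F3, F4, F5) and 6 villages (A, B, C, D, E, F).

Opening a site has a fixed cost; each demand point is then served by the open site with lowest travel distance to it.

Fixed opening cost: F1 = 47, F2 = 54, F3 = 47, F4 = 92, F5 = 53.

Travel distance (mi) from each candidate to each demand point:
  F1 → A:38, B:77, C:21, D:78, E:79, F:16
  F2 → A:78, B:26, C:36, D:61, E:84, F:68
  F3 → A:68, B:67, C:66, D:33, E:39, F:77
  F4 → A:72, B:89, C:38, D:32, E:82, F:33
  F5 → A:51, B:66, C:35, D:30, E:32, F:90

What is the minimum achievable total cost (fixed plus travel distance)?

303

Open {F1, F5}: assign each demand point to its cheapest open site.
  A→F1 38, B→F5 66, C→F1 21, D→F5 30, E→F5 32, F→F1 16
  travel distance 203, fixed 100 → total 303.
Compare {F1, F3}: travel distance 214 + fixed 94 = 308.
Compare {F1, F2, F5}: travel distance 163 + fixed 154 = 317.
Compare {F1, F2, F3}: travel distance 173 + fixed 148 = 321.
All other subsets cost ≥ 308. Minimum total cost: 303.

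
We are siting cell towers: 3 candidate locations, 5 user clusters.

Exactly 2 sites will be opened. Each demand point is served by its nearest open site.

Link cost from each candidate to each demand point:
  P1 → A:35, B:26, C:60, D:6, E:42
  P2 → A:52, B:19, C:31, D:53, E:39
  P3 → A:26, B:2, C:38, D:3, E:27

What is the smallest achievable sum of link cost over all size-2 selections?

Open {P2, P3}.
  A→P3 26, B→P3 2, C→P2 31, D→P3 3, E→P3 27  ⇒ total 89.
Compare {P1, P3}: total 96.
Compare {P1, P2}: total 130.

89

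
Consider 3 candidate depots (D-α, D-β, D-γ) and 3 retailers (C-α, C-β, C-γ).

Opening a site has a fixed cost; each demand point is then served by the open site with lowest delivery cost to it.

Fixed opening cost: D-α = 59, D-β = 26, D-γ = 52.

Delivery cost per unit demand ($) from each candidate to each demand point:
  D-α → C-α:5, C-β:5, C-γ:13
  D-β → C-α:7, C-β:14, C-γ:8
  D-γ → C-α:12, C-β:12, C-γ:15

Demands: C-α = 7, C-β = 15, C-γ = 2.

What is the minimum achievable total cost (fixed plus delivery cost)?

195

Open {D-α}: assign each demand point to its cheapest open site.
  C-α→D-α 7×5=35, C-β→D-α 15×5=75, C-γ→D-α 2×13=26
  delivery cost 136, fixed 59 → total 195.
Compare {D-α, D-β}: delivery cost 126 + fixed 85 = 211.
Compare {D-α, D-γ}: delivery cost 136 + fixed 111 = 247.
Compare {D-α, D-β, D-γ}: delivery cost 126 + fixed 137 = 263.
All other subsets cost ≥ 211. Minimum total cost: 195.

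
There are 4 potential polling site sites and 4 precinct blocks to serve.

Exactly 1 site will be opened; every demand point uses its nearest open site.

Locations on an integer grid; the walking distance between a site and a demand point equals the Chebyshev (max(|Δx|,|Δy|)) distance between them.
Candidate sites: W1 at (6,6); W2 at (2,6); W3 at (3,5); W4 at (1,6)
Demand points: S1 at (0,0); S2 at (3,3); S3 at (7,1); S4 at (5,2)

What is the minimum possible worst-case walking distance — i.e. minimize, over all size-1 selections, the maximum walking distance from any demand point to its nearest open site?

5

Open {W3}.
  Farthest demand point is S1 at walking distance 5 (to W3); all others are ≤ 5.
With {W1} the worst case is 6.
With {W2} the worst case is 6.
No size-1 selection achieves below 5.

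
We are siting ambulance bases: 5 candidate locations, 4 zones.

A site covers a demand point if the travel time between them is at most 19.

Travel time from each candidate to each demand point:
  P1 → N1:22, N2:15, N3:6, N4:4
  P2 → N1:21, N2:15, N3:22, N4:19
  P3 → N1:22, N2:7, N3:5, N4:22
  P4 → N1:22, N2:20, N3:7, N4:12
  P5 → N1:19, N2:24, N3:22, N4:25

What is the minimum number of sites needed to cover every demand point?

Coverage sets (demand points within 19 of each site):
  P1: {N2, N3, N4}
  P2: {N2, N4}
  P3: {N2, N3}
  P4: {N3, N4}
  P5: {N1}
No single site covers all 4 demand points.
But {P1, P5} covers everything, so the minimum is 2.

2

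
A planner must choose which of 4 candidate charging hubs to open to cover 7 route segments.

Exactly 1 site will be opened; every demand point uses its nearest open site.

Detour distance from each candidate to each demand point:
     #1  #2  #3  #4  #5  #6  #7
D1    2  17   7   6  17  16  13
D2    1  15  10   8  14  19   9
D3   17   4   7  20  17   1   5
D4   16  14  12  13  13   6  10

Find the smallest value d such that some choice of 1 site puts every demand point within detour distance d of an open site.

Open {D4}.
  Farthest demand point is #1 at detour distance 16 (to D4); all others are ≤ 16.
With {D1} the worst case is 17.
With {D2} the worst case is 19.
No size-1 selection achieves below 16.

16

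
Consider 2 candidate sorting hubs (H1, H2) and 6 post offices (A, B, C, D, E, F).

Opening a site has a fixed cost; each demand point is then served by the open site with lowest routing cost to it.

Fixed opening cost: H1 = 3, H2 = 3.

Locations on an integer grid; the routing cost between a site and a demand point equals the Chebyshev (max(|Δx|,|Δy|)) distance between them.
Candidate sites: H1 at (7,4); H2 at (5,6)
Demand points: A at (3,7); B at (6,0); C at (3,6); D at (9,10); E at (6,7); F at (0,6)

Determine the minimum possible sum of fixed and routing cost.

23

Open {H2}: assign each demand point to its cheapest open site.
  A→H2 2, B→H2 6, C→H2 2, D→H2 4, E→H2 1, F→H2 5
  routing cost 20, fixed 3 → total 23.
Compare {H1, H2}: routing cost 18 + fixed 6 = 24.
Compare {H1}: routing cost 28 + fixed 3 = 31.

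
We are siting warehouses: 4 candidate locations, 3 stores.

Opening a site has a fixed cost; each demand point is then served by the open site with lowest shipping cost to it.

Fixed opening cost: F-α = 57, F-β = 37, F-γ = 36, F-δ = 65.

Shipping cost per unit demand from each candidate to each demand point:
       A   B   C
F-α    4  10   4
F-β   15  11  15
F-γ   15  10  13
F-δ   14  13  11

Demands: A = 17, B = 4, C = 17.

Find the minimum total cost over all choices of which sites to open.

233

Open {F-α}: assign each demand point to its cheapest open site.
  A→F-α 17×4=68, B→F-α 4×10=40, C→F-α 17×4=68
  shipping cost 176, fixed 57 → total 233.
Compare {F-α, F-γ}: shipping cost 176 + fixed 93 = 269.
Compare {F-α, F-β}: shipping cost 176 + fixed 94 = 270.
Compare {F-α, F-δ}: shipping cost 176 + fixed 122 = 298.
All other subsets cost ≥ 269. Minimum total cost: 233.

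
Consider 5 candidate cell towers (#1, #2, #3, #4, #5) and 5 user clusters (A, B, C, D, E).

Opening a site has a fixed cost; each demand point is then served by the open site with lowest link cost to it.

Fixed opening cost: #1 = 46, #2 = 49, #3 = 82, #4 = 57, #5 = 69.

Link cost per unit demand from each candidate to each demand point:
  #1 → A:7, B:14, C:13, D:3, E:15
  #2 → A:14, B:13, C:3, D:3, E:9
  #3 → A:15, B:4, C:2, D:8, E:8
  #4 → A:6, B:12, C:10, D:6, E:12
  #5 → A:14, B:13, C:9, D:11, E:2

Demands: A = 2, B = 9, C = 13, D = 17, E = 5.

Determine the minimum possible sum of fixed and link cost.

295

Open {#1, #3}: assign each demand point to its cheapest open site.
  A→#1 2×7=14, B→#3 9×4=36, C→#3 13×2=26, D→#1 17×3=51, E→#3 5×8=40
  link cost 167, fixed 128 → total 295.
Compare {#2, #3}: link cost 181 + fixed 131 = 312.
Compare {#2}: link cost 280 + fixed 49 = 329.
Compare {#1, #3, #5}: link cost 137 + fixed 197 = 334.
All other subsets cost ≥ 312. Minimum total cost: 295.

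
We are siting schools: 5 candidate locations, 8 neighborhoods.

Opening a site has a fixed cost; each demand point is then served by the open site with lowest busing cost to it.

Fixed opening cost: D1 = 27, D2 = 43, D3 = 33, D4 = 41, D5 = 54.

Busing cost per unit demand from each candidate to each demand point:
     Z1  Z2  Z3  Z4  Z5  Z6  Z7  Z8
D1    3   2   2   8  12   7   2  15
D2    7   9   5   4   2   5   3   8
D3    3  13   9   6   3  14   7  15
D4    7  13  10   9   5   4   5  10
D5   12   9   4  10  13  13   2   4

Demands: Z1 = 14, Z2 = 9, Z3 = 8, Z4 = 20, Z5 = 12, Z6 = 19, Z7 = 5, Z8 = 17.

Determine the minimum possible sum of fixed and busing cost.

477

Open {D1, D2, D5}: assign each demand point to its cheapest open site.
  Z1→D1 14×3=42, Z2→D1 9×2=18, Z3→D1 8×2=16, Z4→D2 20×4=80, Z5→D2 12×2=24, Z6→D2 19×5=95, Z7→D1 5×2=10, Z8→D5 17×4=68
  busing cost 353, fixed 124 → total 477.
Compare {D1, D2}: busing cost 421 + fixed 70 = 491.
Compare {D1, D2, D4, D5}: busing cost 334 + fixed 165 = 499.
Compare {D1, D2, D3, D5}: busing cost 353 + fixed 157 = 510.
All other subsets cost ≥ 491. Minimum total cost: 477.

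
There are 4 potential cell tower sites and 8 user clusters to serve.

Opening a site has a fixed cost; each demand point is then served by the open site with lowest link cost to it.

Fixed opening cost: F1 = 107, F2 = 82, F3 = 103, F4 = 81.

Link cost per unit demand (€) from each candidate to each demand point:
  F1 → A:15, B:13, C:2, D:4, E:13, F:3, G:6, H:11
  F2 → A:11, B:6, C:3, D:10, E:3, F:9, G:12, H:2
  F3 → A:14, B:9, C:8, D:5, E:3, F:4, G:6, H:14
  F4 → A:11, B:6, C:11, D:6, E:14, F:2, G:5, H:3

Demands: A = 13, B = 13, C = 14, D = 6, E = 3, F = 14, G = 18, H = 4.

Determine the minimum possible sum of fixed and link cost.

Open {F2, F4}: assign each demand point to its cheapest open site.
  A→F2 13×11=143, B→F2 13×6=78, C→F2 14×3=42, D→F4 6×6=36, E→F2 3×3=9, F→F4 14×2=28, G→F4 18×5=90, H→F2 4×2=8
  link cost 434, fixed 163 → total 597.
Compare {F1, F2}: link cost 440 + fixed 189 = 629.
Compare {F1, F4}: link cost 442 + fixed 188 = 630.
Compare {F2, F3}: link cost 474 + fixed 185 = 659.
All other subsets cost ≥ 629. Minimum total cost: 597.

597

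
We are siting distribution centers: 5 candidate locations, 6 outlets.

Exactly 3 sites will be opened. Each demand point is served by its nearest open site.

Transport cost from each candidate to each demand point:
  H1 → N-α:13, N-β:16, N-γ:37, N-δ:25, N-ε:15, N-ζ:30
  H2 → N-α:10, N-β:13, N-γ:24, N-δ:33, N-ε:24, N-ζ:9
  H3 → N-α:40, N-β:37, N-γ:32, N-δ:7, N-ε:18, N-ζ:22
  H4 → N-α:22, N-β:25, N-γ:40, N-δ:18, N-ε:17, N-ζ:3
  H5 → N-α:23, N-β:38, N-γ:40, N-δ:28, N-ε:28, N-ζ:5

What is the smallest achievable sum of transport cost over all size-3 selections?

74

Open {H2, H3, H4}.
  N-α→H2 10, N-β→H2 13, N-γ→H2 24, N-δ→H3 7, N-ε→H4 17, N-ζ→H4 3  ⇒ total 74.
Compare {H2, H3, H5}: total 77.
Compare {H1, H2, H3}: total 78.
No size-3 selection does better; minimum is 74.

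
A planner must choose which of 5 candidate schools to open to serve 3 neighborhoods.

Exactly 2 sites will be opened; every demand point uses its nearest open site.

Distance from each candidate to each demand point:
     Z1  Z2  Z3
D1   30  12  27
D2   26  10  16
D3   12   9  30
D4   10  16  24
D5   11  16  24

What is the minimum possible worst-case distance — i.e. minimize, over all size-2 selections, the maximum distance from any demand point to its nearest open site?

Open {D2, D3}.
  Farthest demand point is Z3 at distance 16 (to D2); all others are ≤ 16.
With {D2, D4} the worst case is 16.
With {D2, D5} the worst case is 16.
No size-2 selection achieves below 16.

16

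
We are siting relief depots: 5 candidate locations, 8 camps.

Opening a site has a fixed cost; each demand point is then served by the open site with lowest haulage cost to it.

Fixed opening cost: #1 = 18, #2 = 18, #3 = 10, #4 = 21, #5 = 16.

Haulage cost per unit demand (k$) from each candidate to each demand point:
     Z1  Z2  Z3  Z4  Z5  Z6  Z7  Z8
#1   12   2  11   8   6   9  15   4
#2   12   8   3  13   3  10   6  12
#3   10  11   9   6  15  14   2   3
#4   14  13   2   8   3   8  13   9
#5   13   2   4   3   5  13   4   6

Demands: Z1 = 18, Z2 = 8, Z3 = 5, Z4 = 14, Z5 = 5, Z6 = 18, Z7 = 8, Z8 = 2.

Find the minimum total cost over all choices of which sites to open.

476

Open {#3, #4, #5}: assign each demand point to its cheapest open site.
  Z1→#3 18×10=180, Z2→#5 8×2=16, Z3→#4 5×2=10, Z4→#5 14×3=42, Z5→#4 5×3=15, Z6→#4 18×8=144, Z7→#3 8×2=16, Z8→#3 2×3=6
  haulage cost 429, fixed 47 → total 476.
Compare {#1, #3, #4, #5}: haulage cost 429 + fixed 65 = 494.
Compare {#2, #3, #4, #5}: haulage cost 429 + fixed 65 = 494.
Compare {#1, #3, #5}: haulage cost 467 + fixed 44 = 511.
All other subsets cost ≥ 494. Minimum total cost: 476.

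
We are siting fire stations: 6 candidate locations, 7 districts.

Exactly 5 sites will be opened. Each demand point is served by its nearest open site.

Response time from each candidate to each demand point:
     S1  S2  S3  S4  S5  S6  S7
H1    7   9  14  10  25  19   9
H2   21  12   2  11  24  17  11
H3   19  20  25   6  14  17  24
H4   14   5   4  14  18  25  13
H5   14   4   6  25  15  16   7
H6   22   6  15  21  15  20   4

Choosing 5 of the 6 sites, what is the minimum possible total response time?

Open {H1, H2, H3, H5, H6}.
  S1→H1 7, S2→H5 4, S3→H2 2, S4→H3 6, S5→H3 14, S6→H5 16, S7→H6 4  ⇒ total 53.
Compare {H1, H2, H3, H4, H6}: total 55.
Compare {H1, H3, H4, H5, H6}: total 55.
No size-5 selection does better; minimum is 53.

53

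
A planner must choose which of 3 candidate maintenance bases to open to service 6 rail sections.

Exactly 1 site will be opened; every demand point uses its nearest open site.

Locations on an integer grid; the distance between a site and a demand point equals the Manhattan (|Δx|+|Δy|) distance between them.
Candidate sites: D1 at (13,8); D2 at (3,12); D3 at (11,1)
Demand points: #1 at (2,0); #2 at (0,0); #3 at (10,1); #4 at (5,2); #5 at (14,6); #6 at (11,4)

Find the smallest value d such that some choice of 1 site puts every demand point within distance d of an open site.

12

Open {D3}.
  Farthest demand point is #2 at distance 12 (to D3); all others are ≤ 12.
With {D2} the worst case is 18.
With {D1} the worst case is 21.
No size-1 selection achieves below 12.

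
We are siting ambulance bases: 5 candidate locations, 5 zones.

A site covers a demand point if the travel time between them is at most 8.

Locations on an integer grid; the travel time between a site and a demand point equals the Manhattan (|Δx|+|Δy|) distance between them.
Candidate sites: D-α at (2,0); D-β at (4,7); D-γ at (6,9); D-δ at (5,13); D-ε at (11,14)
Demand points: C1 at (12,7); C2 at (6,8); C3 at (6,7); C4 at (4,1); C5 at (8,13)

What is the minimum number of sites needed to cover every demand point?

Coverage sets (demand points within 8 of each site):
  D-α: {C4}
  D-β: {C1, C2, C3, C4}
  D-γ: {C1, C2, C3, C5}
  D-δ: {C2, C3, C5}
  D-ε: {C1, C5}
No single site covers all 5 demand points.
But {D-α, D-γ} covers everything, so the minimum is 2.

2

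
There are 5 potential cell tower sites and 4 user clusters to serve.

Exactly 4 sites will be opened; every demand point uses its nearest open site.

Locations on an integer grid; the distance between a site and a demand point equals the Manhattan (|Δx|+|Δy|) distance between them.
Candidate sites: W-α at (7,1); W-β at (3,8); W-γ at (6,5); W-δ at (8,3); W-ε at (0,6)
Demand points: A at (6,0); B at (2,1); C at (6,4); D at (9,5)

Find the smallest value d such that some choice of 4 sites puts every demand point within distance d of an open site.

5

Open {W-α, W-β, W-γ, W-δ}.
  Farthest demand point is B at distance 5 (to W-α); all others are ≤ 5.
With {W-α, W-β, W-γ, W-ε} the worst case is 5.
With {W-α, W-β, W-δ, W-ε} the worst case is 5.
No size-4 selection achieves below 5.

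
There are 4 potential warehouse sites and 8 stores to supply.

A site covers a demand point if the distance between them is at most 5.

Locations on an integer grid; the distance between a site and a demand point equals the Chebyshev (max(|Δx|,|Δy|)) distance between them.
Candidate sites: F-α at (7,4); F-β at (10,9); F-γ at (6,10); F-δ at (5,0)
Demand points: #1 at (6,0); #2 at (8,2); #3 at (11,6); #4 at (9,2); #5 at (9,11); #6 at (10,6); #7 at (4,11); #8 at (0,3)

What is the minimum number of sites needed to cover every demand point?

Coverage sets (demand points within 5 of each site):
  F-α: {#1, #2, #3, #4, #6}
  F-β: {#3, #5, #6}
  F-γ: {#3, #5, #6, #7}
  F-δ: {#1, #2, #4, #8}
No single site covers all 8 demand points.
But {F-γ, F-δ} covers everything, so the minimum is 2.

2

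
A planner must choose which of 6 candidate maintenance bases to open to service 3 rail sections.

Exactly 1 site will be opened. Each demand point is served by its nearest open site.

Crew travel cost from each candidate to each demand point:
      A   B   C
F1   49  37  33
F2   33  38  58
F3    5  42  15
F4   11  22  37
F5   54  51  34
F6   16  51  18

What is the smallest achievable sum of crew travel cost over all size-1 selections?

62

Open {F3}.
  A→F3 5, B→F3 42, C→F3 15  ⇒ total 62.
Compare {F4}: total 70.
Compare {F6}: total 85.
No size-1 selection does better; minimum is 62.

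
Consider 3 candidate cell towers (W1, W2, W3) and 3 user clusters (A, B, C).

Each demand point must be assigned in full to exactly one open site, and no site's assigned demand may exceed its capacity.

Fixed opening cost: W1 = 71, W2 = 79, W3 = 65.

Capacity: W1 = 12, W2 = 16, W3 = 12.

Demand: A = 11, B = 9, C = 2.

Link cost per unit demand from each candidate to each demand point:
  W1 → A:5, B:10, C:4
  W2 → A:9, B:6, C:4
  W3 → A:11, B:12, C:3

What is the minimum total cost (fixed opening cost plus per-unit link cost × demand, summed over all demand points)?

Open {W1, W2}; cheapest assignment that respects the capacities:
  W1 (cap 12, load 11): A — cost 11×5 = 55
  W2 (cap 16, load 11): B, C — cost 9×6 + 2×4 = 62
  Shipping 117, fixed 150 → total 267.
  Any other capacity-feasible assignment to {W1, W2} ships for at least 117.
Compare {W1, W3}: its best feasible assignment gives total 305.
Compare {W2, W3}: its best feasible assignment gives total 327.
Every other set of open sites that can feasibly serve all demand totals ≥ 305 even under its best assignment. Minimum: 267.

267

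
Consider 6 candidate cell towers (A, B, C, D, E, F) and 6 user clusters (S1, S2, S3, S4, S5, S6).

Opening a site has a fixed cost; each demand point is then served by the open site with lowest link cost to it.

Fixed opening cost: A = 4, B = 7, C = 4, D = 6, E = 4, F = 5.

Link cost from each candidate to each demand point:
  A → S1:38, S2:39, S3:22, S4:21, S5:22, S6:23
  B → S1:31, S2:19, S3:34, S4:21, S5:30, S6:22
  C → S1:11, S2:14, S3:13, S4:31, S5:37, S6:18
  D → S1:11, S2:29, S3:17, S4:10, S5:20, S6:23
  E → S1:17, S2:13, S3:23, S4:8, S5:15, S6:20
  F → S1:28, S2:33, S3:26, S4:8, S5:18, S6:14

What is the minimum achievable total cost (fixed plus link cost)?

86

Open {C, E}: assign each demand point to its cheapest open site.
  S1→C 11, S2→E 13, S3→C 13, S4→E 8, S5→E 15, S6→C 18
  link cost 78, fixed 8 → total 86.
Compare {C, F}: link cost 78 + fixed 9 = 87.
Compare {C, E, F}: link cost 74 + fixed 13 = 87.
Compare {A, C, E}: link cost 78 + fixed 12 = 90.
All other subsets cost ≥ 87. Minimum total cost: 86.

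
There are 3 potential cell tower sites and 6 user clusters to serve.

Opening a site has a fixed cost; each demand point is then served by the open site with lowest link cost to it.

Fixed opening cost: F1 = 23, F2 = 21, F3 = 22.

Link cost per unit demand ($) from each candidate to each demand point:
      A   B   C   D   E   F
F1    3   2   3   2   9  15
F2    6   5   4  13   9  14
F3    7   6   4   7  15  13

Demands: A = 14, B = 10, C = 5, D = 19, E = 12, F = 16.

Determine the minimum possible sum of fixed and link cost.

476

Open {F1, F3}: assign each demand point to its cheapest open site.
  A→F1 14×3=42, B→F1 10×2=20, C→F1 5×3=15, D→F1 19×2=38, E→F1 12×9=108, F→F3 16×13=208
  link cost 431, fixed 45 → total 476.
Compare {F1}: link cost 463 + fixed 23 = 486.
Compare {F1, F2}: link cost 447 + fixed 44 = 491.
Compare {F1, F2, F3}: link cost 431 + fixed 66 = 497.
All other subsets cost ≥ 486. Minimum total cost: 476.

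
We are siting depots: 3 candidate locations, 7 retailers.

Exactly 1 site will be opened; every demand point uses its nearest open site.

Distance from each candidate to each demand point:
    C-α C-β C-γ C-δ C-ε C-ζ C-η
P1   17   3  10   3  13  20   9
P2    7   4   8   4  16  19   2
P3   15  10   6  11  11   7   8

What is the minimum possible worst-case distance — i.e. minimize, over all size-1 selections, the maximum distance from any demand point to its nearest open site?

Open {P3}.
  Farthest demand point is C-α at distance 15 (to P3); all others are ≤ 15.
With {P2} the worst case is 19.
With {P1} the worst case is 20.
No size-1 selection achieves below 15.

15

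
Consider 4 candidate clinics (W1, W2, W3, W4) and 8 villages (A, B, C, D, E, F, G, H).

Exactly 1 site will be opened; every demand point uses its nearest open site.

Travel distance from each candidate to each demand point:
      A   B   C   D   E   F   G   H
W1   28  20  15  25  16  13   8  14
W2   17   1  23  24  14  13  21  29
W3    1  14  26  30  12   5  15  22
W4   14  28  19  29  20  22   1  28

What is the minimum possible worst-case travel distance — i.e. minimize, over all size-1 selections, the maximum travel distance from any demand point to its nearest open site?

Open {W1}.
  Farthest demand point is A at travel distance 28 (to W1); all others are ≤ 28.
With {W2} the worst case is 29.
With {W4} the worst case is 29.
No size-1 selection achieves below 28.

28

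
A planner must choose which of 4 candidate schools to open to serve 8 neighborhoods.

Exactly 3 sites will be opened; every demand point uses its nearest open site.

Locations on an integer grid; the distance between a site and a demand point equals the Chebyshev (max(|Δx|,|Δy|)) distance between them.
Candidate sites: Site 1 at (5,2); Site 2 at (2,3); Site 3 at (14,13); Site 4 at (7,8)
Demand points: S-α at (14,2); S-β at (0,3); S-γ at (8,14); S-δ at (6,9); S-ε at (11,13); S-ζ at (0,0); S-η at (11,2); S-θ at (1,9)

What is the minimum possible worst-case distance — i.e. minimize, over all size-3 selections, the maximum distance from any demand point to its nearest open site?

Open {Site 1, Site 2, Site 4}.
  Farthest demand point is S-α at distance 7 (to Site 4); all others are ≤ 7.
With {Site 1, Site 3, Site 4} the worst case is 7.
With {Site 2, Site 3, Site 4} the worst case is 7.
No size-3 selection achieves below 7.

7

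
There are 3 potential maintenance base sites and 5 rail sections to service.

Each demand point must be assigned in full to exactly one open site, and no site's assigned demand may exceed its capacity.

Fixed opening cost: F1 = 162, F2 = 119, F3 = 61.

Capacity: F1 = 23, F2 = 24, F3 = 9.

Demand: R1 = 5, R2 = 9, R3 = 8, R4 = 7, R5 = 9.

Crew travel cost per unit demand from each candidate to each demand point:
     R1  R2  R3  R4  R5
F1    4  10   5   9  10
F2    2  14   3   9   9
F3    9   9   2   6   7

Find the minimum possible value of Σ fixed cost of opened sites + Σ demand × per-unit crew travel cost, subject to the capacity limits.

Open {F1, F2}; cheapest assignment that respects the capacities:
  F1 (cap 23, load 16): R2, R4 — cost 9×10 + 7×9 = 153
  F2 (cap 24, load 22): R1, R3, R5 — cost 5×2 + 8×3 + 9×9 = 115
  Shipping 268, fixed 281 → total 549.
  Any other capacity-feasible assignment to {F1, F2} ships for at least 268.
Compare {F1, F2, F3}: its best feasible assignment gives total 589.
Every other set of open sites that can feasibly serve all demand totals ≥ 589 even under its best assignment. Minimum: 549.

549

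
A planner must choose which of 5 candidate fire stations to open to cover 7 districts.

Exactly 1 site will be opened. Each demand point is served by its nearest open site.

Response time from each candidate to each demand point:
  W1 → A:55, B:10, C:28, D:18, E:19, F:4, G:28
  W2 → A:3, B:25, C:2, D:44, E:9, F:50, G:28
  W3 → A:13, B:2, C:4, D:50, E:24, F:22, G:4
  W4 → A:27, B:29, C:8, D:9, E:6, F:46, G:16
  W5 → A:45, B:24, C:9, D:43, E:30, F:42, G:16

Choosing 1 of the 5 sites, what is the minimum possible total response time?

Open {W3}.
  A→W3 13, B→W3 2, C→W3 4, D→W3 50, E→W3 24, F→W3 22, G→W3 4  ⇒ total 119.
Compare {W4}: total 141.
Compare {W2}: total 161.
No size-1 selection does better; minimum is 119.

119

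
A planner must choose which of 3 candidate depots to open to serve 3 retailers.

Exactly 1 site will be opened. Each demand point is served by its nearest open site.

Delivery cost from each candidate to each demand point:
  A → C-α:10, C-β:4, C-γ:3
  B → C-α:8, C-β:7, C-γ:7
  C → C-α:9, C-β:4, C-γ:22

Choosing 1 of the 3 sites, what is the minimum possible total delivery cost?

Open {A}.
  C-α→A 10, C-β→A 4, C-γ→A 3  ⇒ total 17.
Compare {B}: total 22.
Compare {C}: total 35.

17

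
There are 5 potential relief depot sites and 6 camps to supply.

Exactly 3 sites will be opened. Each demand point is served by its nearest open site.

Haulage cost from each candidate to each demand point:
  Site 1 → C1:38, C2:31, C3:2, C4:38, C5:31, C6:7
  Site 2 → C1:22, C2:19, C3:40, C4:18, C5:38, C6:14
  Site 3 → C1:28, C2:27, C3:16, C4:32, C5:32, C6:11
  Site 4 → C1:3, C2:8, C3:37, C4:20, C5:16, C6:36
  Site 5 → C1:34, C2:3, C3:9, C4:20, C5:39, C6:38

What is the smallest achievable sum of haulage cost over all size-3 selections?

Open {Site 1, Site 4, Site 5}.
  C1→Site 4 3, C2→Site 5 3, C3→Site 1 2, C4→Site 4 20, C5→Site 4 16, C6→Site 1 7  ⇒ total 51.
Compare {Site 1, Site 2, Site 4}: total 54.
Compare {Site 1, Site 3, Site 4}: total 56.
No size-3 selection does better; minimum is 51.

51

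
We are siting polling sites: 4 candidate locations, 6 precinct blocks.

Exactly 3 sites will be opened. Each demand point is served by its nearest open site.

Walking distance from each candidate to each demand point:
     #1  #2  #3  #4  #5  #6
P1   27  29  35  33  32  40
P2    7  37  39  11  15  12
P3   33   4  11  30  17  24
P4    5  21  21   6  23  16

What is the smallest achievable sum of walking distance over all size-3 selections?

53

Open {P2, P3, P4}.
  #1→P4 5, #2→P3 4, #3→P3 11, #4→P4 6, #5→P2 15, #6→P2 12  ⇒ total 53.
Compare {P1, P3, P4}: total 59.
Compare {P1, P2, P3}: total 60.
No size-3 selection does better; minimum is 53.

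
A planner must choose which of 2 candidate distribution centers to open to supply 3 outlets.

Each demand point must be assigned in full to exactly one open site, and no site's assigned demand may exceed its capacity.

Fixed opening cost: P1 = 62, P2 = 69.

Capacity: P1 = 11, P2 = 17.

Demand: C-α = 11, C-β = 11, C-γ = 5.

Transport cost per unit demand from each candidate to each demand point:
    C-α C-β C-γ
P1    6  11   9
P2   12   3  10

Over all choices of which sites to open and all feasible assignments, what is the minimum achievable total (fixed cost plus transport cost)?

280

Open {P1, P2}; cheapest assignment that respects the capacities:
  P1 (cap 11, load 11): C-α — cost 11×6 = 66
  P2 (cap 17, load 16): C-β, C-γ — cost 11×3 + 5×10 = 83
  Shipping 149, fixed 131 → total 280.
  Any other capacity-feasible assignment to {P1, P2} ships for at least 149.
Total demand is 27 and no other set of sites has combined capacity ≥ 27, so {P1, P2} is the only feasible choice of open sites. Minimum: 280.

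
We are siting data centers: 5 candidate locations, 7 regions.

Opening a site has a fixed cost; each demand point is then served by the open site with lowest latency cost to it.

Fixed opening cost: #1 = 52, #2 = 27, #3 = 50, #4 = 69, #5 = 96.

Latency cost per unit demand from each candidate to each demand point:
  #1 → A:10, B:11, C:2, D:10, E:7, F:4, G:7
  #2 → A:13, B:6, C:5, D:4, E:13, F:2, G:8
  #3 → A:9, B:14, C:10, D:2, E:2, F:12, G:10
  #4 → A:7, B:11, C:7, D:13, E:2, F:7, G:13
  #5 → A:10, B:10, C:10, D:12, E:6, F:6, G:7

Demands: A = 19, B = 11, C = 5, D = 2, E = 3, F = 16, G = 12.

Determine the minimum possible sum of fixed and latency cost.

462

Open {#2, #4}: assign each demand point to its cheapest open site.
  A→#4 19×7=133, B→#2 11×6=66, C→#2 5×5=25, D→#2 2×4=8, E→#4 3×2=6, F→#2 16×2=32, G→#2 12×8=96
  latency cost 366, fixed 96 → total 462.
Compare {#2, #3}: latency cost 400 + fixed 77 = 477.
Compare {#1, #2, #4}: latency cost 339 + fixed 148 = 487.
Compare {#1, #2}: latency cost 411 + fixed 79 = 490.
All other subsets cost ≥ 477. Minimum total cost: 462.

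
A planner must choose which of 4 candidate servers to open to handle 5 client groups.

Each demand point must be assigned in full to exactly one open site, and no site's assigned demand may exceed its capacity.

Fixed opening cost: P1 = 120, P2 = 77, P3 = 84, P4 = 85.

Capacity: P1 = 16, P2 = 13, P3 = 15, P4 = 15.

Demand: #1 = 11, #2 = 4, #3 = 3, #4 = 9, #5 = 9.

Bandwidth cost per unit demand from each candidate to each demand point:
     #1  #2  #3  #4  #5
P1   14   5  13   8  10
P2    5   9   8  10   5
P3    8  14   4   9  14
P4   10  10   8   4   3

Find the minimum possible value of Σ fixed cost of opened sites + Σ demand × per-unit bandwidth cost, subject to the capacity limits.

Open {P2, P3, P4}; cheapest assignment that respects the capacities:
  P2 (cap 13, load 11): #1 — cost 11×5 = 55
  P3 (cap 15, load 12): #3, #4 — cost 3×4 + 9×9 = 93
  P4 (cap 15, load 13): #2, #5 — cost 4×10 + 9×3 = 67
  Shipping 215, fixed 246 → total 461.
  Any other capacity-feasible assignment to {P2, P3, P4} ships for at least 215.
Compare {P1, P2, P4}: its best feasible assignment gives total 480.
Compare {P1, P3, P4}: its best feasible assignment gives total 508.
Every other set of open sites that can feasibly serve all demand totals ≥ 480 even under its best assignment. Minimum: 461.

461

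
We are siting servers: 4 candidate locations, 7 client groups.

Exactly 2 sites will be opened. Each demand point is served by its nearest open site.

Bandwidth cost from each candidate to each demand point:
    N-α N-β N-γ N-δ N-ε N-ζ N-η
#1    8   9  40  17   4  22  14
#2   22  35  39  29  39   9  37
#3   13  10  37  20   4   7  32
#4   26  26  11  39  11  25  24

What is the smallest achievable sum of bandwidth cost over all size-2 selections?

Open {#1, #4}.
  N-α→#1 8, N-β→#1 9, N-γ→#4 11, N-δ→#1 17, N-ε→#1 4, N-ζ→#1 22, N-η→#1 14  ⇒ total 85.
Compare {#3, #4}: total 89.
Compare {#1, #3}: total 96.
No size-2 selection does better; minimum is 85.

85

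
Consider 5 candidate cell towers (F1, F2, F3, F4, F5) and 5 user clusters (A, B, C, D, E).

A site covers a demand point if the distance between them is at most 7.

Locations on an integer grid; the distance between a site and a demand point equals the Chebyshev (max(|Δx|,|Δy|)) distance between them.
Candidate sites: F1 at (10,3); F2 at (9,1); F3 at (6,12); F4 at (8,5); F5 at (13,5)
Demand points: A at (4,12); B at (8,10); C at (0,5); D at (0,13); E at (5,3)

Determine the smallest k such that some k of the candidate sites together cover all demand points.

2

Coverage sets (demand points within 7 of each site):
  F1: {B, E}
  F2: {E}
  F3: {A, B, C, D}
  F4: {A, B, E}
  F5: {B}
No single site covers all 5 demand points.
But {F1, F3} covers everything, so the minimum is 2.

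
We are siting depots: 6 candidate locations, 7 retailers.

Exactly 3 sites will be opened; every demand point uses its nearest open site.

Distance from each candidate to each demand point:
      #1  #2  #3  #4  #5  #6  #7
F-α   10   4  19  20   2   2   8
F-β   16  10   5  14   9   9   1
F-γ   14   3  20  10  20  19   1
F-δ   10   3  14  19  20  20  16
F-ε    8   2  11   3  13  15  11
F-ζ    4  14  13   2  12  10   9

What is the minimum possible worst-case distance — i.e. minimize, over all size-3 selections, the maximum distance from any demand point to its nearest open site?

5

Open {F-α, F-β, F-ζ}.
  Farthest demand point is #3 at distance 5 (to F-β); all others are ≤ 5.
With {F-α, F-β, F-ε} the worst case is 8.
With {F-β, F-γ, F-ε} the worst case is 9.
No size-3 selection achieves below 5.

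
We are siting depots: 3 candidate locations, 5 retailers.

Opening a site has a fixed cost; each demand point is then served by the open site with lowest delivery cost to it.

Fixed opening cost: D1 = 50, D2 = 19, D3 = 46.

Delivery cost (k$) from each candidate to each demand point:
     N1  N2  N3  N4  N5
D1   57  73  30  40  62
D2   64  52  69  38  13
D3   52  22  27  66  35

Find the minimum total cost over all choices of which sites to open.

Open {D2, D3}: assign each demand point to its cheapest open site.
  N1→D3 52, N2→D3 22, N3→D3 27, N4→D2 38, N5→D2 13
  delivery cost 152, fixed 65 → total 217.
Compare {D3}: delivery cost 202 + fixed 46 = 248.
Compare {D2}: delivery cost 236 + fixed 19 = 255.
Compare {D1, D2}: delivery cost 190 + fixed 69 = 259.
All other subsets cost ≥ 248. Minimum total cost: 217.

217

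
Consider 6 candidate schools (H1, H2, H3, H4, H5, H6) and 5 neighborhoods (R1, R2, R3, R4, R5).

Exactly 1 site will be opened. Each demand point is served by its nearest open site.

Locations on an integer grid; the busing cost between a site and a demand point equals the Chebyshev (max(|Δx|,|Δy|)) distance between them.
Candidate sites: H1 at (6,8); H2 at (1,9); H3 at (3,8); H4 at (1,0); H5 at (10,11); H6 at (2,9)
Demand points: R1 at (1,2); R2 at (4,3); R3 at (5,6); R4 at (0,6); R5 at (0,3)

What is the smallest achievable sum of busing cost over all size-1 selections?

Open {H4}.
  R1→H4 2, R2→H4 3, R3→H4 6, R4→H4 6, R5→H4 3  ⇒ total 20.
Compare {H3}: total 21.
Compare {H1}: total 25.
No size-1 selection does better; minimum is 20.

20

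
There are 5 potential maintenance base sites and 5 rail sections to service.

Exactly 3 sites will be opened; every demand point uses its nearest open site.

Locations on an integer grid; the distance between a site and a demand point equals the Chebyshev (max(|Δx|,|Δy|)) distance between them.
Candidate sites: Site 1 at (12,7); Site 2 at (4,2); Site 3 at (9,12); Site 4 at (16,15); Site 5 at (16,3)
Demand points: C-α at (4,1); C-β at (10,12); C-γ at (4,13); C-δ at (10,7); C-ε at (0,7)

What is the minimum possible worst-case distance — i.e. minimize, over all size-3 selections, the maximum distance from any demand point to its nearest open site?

Open {Site 1, Site 2, Site 3}.
  Farthest demand point is C-γ at distance 5 (to Site 3); all others are ≤ 5.
With {Site 2, Site 3, Site 4} the worst case is 5.
With {Site 2, Site 3, Site 5} the worst case is 5.
No size-3 selection achieves below 5.

5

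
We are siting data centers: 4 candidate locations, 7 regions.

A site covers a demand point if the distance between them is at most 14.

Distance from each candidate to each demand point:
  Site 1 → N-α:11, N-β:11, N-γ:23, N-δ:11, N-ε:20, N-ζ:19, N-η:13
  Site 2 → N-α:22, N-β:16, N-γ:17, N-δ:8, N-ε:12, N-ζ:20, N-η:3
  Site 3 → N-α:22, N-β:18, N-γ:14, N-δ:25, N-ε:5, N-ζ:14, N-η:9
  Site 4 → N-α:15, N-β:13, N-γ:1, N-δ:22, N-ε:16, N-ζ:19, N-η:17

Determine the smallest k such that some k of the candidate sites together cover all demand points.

2

Coverage sets (demand points within 14 of each site):
  Site 1: {N-α, N-β, N-δ, N-η}
  Site 2: {N-δ, N-ε, N-η}
  Site 3: {N-γ, N-ε, N-ζ, N-η}
  Site 4: {N-β, N-γ}
No single site covers all 7 demand points.
But {Site 1, Site 3} covers everything, so the minimum is 2.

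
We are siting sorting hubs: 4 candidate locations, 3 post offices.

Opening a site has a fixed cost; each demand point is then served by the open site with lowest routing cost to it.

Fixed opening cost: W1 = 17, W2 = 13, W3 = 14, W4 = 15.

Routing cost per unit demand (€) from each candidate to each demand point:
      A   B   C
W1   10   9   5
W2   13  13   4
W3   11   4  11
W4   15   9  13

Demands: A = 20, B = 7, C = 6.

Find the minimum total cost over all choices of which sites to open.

Open {W1, W3}: assign each demand point to its cheapest open site.
  A→W1 20×10=200, B→W3 7×4=28, C→W1 6×5=30
  routing cost 258, fixed 31 → total 289.
Compare {W1, W2, W3}: routing cost 252 + fixed 44 = 296.
Compare {W2, W3}: routing cost 272 + fixed 27 = 299.
Compare {W1, W3, W4}: routing cost 258 + fixed 46 = 304.
All other subsets cost ≥ 296. Minimum total cost: 289.

289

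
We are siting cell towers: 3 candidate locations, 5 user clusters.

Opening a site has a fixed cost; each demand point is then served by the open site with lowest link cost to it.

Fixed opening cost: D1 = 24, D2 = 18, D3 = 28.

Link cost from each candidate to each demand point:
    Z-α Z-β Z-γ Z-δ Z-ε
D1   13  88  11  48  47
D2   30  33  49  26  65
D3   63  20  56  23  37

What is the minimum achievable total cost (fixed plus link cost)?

156

Open {D1, D3}: assign each demand point to its cheapest open site.
  Z-α→D1 13, Z-β→D3 20, Z-γ→D1 11, Z-δ→D3 23, Z-ε→D3 37
  link cost 104, fixed 52 → total 156.
Compare {D1, D2}: link cost 130 + fixed 42 = 172.
Compare {D1, D2, D3}: link cost 104 + fixed 70 = 174.
Compare {D2, D3}: link cost 159 + fixed 46 = 205.
All other subsets cost ≥ 172. Minimum total cost: 156.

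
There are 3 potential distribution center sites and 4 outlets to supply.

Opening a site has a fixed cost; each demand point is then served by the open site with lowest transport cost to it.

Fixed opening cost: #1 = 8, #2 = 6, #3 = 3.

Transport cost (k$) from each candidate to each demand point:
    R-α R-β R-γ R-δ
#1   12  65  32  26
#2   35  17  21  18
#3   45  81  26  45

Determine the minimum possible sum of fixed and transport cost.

82

Open {#1, #2}: assign each demand point to its cheapest open site.
  R-α→#1 12, R-β→#2 17, R-γ→#2 21, R-δ→#2 18
  transport cost 68, fixed 14 → total 82.
Compare {#1, #2, #3}: transport cost 68 + fixed 17 = 85.
Compare {#2}: transport cost 91 + fixed 6 = 97.
Compare {#2, #3}: transport cost 91 + fixed 9 = 100.
All other subsets cost ≥ 85. Minimum total cost: 82.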